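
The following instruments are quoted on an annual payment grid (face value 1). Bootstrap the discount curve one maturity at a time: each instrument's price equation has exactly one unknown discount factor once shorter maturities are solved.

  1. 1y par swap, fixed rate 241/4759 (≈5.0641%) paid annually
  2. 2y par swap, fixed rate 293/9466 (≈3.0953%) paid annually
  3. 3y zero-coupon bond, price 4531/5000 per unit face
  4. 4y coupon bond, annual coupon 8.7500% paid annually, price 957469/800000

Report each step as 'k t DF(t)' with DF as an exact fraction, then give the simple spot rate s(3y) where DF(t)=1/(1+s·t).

1 1 4759/5000
2 2 4707/5000
3 3 4531/5000
4 4 8753/10000
s(3y) = (1/(4531/5000) − 1)/(3) = 469/13593 ≈ 3.4503%

step 1 [1y] swap r/1=241/4759: DF=(1 − 241/4759·(0))/(1+241/4759) = 4759/5000 ≈ 0.951800
step 2 [2y] swap r/1=293/9466: DF=(1 − 293/9466·(0.951800))/(1+293/9466) = 4707/5000 ≈ 0.941400
step 3 [3y] zero: DF = P = 4531/5000 ≈ 0.906200
step 4 [4y] bond c/1=7/80: DF=(957469/800000 − 7/80·(0.951800+0.941400+0.906200))/(1+7/80) = 8753/10000 ≈ 0.875300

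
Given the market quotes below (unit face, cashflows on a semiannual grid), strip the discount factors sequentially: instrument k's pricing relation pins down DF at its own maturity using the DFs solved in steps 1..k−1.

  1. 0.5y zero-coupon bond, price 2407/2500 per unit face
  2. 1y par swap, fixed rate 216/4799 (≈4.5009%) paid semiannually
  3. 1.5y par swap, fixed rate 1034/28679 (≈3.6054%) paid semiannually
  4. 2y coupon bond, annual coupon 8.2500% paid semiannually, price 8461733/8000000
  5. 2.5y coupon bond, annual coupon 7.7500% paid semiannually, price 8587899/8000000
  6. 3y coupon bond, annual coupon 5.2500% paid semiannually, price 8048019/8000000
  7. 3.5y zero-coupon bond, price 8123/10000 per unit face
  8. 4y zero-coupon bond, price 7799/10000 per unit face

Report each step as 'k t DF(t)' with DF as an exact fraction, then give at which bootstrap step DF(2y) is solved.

step 1 [0.5y] zero: DF = P = 2407/2500 ≈ 0.962800
step 2 [1y] swap r/2=108/4799: DF=(1 − 108/4799·(0.962800))/(1+108/4799) = 598/625 ≈ 0.956800
step 3 [1.5y] swap r/2=517/28679: DF=(1 − 517/28679·(0.962800+0.956800))/(1+517/28679) = 9483/10000 ≈ 0.948300
step 4 [2y] bond c/2=33/800: DF=(8461733/8000000 − 33/800·(0.962800+0.956800+0.948300))/(1+33/800) = 4511/5000 ≈ 0.902200
step 5 [2.5y] bond c/2=31/800: DF=(8587899/8000000 − 31/800·(0.962800+0.956800+0.948300+0.902200))/(1+31/800) = 558/625 ≈ 0.892800
step 6 [3y] bond c/2=21/800: DF=(8048019/8000000 − 21/800·(0.962800+0.956800+0.948300+0.902200+0.892800))/(1+21/800) = 861/1000 ≈ 0.861000
step 7 [3.5y] zero: DF = P = 8123/10000 ≈ 0.812300
step 8 [4y] zero: DF = P = 7799/10000 ≈ 0.779900

1 1/2 2407/2500
2 1 598/625
3 3/2 9483/10000
4 2 4511/5000
5 5/2 558/625
6 3 861/1000
7 7/2 8123/10000
8 4 7799/10000
DF(2y) is solved at step 4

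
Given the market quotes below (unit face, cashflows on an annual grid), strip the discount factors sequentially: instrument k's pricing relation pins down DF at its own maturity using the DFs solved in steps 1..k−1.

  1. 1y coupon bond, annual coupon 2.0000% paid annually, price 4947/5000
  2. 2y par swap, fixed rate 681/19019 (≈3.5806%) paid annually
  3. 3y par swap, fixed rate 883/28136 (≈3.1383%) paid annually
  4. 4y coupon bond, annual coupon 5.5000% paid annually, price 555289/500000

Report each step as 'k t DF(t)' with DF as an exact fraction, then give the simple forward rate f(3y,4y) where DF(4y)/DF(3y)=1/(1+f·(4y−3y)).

1 1 97/100
2 2 9319/10000
3 3 9117/10000
4 4 453/500
f(3y,4y) = ((9117/10000)/(453/500) − 1)/(1) = 19/3020 ≈ 0.6291%

step 1 [1y] bond c/1=1/50: DF=(4947/5000 − 1/50·(0))/(1+1/50) = 97/100 ≈ 0.970000
step 2 [2y] swap r/1=681/19019: DF=(1 − 681/19019·(0.970000))/(1+681/19019) = 9319/10000 ≈ 0.931900
step 3 [3y] swap r/1=883/28136: DF=(1 − 883/28136·(0.970000+0.931900))/(1+883/28136) = 9117/10000 ≈ 0.911700
step 4 [4y] bond c/1=11/200: DF=(555289/500000 − 11/200·(0.970000+0.931900+0.911700))/(1+11/200) = 453/500 ≈ 0.906000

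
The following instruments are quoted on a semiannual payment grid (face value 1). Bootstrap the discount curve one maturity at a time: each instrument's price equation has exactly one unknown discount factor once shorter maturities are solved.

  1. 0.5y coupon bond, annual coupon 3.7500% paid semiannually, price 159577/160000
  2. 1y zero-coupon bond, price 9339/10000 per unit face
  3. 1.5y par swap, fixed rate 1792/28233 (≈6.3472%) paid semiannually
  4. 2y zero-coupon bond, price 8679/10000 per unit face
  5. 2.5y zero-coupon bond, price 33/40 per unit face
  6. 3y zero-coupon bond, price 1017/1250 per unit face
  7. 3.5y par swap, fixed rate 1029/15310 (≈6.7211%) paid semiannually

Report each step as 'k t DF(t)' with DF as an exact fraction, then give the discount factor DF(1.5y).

step 1 [0.5y] bond c/2=3/160: DF=(159577/160000 − 3/160·(0))/(1+3/160) = 979/1000 ≈ 0.979000
step 2 [1y] zero: DF = P = 9339/10000 ≈ 0.933900
step 3 [1.5y] swap r/2=896/28233: DF=(1 − 896/28233·(0.979000+0.933900))/(1+896/28233) = 569/625 ≈ 0.910400
step 4 [2y] zero: DF = P = 8679/10000 ≈ 0.867900
step 5 [2.5y] zero: DF = P = 33/40 ≈ 0.825000
step 6 [3y] zero: DF = P = 1017/1250 ≈ 0.813600
step 7 [3.5y] swap r/2=1029/30620: DF=(1 − 1029/30620·(0.979000+0.933900+0.910400+0.867900+0.825000+0.813600))/(1+1029/30620) = 3971/5000 ≈ 0.794200

1 1/2 979/1000
2 1 9339/10000
3 3/2 569/625
4 2 8679/10000
5 5/2 33/40
6 3 1017/1250
7 7/2 3971/5000
DF(1.5y) = 569/625 ≈ 0.910400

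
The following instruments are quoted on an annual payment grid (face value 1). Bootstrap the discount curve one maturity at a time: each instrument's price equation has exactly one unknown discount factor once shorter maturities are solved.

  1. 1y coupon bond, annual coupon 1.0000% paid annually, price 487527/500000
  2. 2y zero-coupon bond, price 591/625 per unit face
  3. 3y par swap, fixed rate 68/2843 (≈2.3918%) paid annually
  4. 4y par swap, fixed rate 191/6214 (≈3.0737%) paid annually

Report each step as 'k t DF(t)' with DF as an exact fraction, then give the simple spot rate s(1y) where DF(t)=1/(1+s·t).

1 1 4827/5000
2 2 591/625
3 3 233/250
4 4 4427/5000
s(1y) = (1/(4827/5000) − 1)/(1) = 173/4827 ≈ 3.5840%

step 1 [1y] bond c/1=1/100: DF=(487527/500000 − 1/100·(0))/(1+1/100) = 4827/5000 ≈ 0.965400
step 2 [2y] zero: DF = P = 591/625 ≈ 0.945600
step 3 [3y] swap r/1=68/2843: DF=(1 − 68/2843·(0.965400+0.945600))/(1+68/2843) = 233/250 ≈ 0.932000
step 4 [4y] swap r/1=191/6214: DF=(1 − 191/6214·(0.965400+0.945600+0.932000))/(1+191/6214) = 4427/5000 ≈ 0.885400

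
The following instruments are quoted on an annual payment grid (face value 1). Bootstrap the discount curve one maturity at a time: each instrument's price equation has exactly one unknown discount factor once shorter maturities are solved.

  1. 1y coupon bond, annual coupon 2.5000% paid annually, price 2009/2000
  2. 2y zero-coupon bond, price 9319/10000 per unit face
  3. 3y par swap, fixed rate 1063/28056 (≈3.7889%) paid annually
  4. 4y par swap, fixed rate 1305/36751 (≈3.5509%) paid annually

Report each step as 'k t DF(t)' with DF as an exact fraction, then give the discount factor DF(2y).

step 1 [1y] bond c/1=1/40: DF=(2009/2000 − 1/40·(0))/(1+1/40) = 49/50 ≈ 0.980000
step 2 [2y] zero: DF = P = 9319/10000 ≈ 0.931900
step 3 [3y] swap r/1=1063/28056: DF=(1 − 1063/28056·(0.980000+0.931900))/(1+1063/28056) = 8937/10000 ≈ 0.893700
step 4 [4y] swap r/1=1305/36751: DF=(1 − 1305/36751·(0.980000+0.931900+0.893700))/(1+1305/36751) = 1739/2000 ≈ 0.869500

1 1 49/50
2 2 9319/10000
3 3 8937/10000
4 4 1739/2000
DF(2y) = 9319/10000 ≈ 0.931900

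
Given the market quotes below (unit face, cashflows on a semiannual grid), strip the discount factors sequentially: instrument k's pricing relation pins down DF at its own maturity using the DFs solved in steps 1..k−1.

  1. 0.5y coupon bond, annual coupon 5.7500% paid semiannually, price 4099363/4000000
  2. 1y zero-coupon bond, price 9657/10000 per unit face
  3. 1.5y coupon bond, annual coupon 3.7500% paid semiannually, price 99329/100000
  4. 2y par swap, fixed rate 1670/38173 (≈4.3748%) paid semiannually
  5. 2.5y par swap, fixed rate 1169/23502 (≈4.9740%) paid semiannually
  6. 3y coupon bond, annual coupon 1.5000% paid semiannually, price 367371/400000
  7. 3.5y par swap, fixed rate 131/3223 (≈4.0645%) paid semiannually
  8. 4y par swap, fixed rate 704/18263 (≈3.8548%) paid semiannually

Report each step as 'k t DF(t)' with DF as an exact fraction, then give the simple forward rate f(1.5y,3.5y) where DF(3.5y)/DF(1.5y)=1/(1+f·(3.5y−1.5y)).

1 1/2 4981/5000
2 1 9657/10000
3 3/2 9389/10000
4 2 1833/2000
5 5/2 8831/10000
6 3 4383/5000
7 7/2 869/1000
8 4 537/625
f(1.5y,3.5y) = ((9389/10000)/(869/1000) − 1)/(2) = 699/17380 ≈ 4.0219%

step 1 [0.5y] bond c/2=23/800: DF=(4099363/4000000 − 23/800·(0))/(1+23/800) = 4981/5000 ≈ 0.996200
step 2 [1y] zero: DF = P = 9657/10000 ≈ 0.965700
step 3 [1.5y] bond c/2=3/160: DF=(99329/100000 − 3/160·(0.996200+0.965700))/(1+3/160) = 9389/10000 ≈ 0.938900
step 4 [2y] swap r/2=835/38173: DF=(1 − 835/38173·(0.996200+0.965700+0.938900))/(1+835/38173) = 1833/2000 ≈ 0.916500
step 5 [2.5y] swap r/2=1169/47004: DF=(1 − 1169/47004·(0.996200+0.965700+0.938900+0.916500))/(1+1169/47004) = 8831/10000 ≈ 0.883100
step 6 [3y] bond c/2=3/400: DF=(367371/400000 − 3/400·(0.996200+0.965700+0.938900+0.916500+0.883100))/(1+3/400) = 4383/5000 ≈ 0.876600
step 7 [3.5y] swap r/2=131/6446: DF=(1 − 131/6446·(0.996200+0.965700+0.938900+0.916500+0.883100+0.876600))/(1+131/6446) = 869/1000 ≈ 0.869000
step 8 [4y] swap r/2=352/18263: DF=(1 − 352/18263·(0.996200+0.965700+0.938900+0.916500+0.883100+0.876600+0.869000))/(1+352/18263) = 537/625 ≈ 0.859200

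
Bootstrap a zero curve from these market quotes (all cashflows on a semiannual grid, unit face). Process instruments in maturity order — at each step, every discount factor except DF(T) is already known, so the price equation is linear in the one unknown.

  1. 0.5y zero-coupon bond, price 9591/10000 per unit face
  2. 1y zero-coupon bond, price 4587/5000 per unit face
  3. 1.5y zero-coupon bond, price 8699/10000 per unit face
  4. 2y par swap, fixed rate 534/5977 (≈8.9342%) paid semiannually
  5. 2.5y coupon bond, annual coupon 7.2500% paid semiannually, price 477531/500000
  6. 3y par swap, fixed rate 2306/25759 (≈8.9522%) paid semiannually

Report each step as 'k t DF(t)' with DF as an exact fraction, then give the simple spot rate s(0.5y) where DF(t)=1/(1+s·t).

1 1/2 9591/10000
2 1 4587/5000
3 3/2 8699/10000
4 2 4199/5000
5 5/2 3981/5000
6 3 3847/5000
s(0.5y) = (1/(9591/10000) − 1)/(1/2) = 818/9591 ≈ 8.5288%

step 1 [0.5y] zero: DF = P = 9591/10000 ≈ 0.959100
step 2 [1y] zero: DF = P = 4587/5000 ≈ 0.917400
step 3 [1.5y] zero: DF = P = 8699/10000 ≈ 0.869900
step 4 [2y] swap r/2=267/5977: DF=(1 − 267/5977·(0.959100+0.917400+0.869900))/(1+267/5977) = 4199/5000 ≈ 0.839800
step 5 [2.5y] bond c/2=29/800: DF=(477531/500000 − 29/800·(0.959100+0.917400+0.869900+0.839800))/(1+29/800) = 3981/5000 ≈ 0.796200
step 6 [3y] swap r/2=1153/25759: DF=(1 − 1153/25759·(0.959100+0.917400+0.869900+0.839800+0.796200))/(1+1153/25759) = 3847/5000 ≈ 0.769400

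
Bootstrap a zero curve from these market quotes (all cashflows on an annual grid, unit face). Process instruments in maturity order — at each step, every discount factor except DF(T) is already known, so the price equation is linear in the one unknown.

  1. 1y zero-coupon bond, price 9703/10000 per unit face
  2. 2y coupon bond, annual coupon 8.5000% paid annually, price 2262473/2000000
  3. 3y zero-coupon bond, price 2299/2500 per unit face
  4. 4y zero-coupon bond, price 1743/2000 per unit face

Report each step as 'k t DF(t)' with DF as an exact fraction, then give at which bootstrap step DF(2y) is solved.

step 1 [1y] zero: DF = P = 9703/10000 ≈ 0.970300
step 2 [2y] bond c/1=17/200: DF=(2262473/2000000 − 17/200·(0.970300))/(1+17/200) = 4833/5000 ≈ 0.966600
step 3 [3y] zero: DF = P = 2299/2500 ≈ 0.919600
step 4 [4y] zero: DF = P = 1743/2000 ≈ 0.871500

1 1 9703/10000
2 2 4833/5000
3 3 2299/2500
4 4 1743/2000
DF(2y) is solved at step 2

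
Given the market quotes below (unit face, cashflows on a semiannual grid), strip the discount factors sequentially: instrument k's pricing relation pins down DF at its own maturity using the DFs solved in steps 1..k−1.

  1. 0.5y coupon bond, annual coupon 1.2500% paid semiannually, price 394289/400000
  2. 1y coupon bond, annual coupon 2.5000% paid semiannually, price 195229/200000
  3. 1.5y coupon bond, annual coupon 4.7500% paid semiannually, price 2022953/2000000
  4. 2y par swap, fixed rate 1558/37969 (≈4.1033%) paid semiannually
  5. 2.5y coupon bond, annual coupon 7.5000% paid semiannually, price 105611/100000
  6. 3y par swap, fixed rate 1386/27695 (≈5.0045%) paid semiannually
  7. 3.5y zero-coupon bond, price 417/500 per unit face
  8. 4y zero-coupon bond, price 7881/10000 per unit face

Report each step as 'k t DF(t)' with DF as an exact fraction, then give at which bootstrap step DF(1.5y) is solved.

step 1 [0.5y] bond c/2=1/160: DF=(394289/400000 − 1/160·(0))/(1+1/160) = 2449/2500 ≈ 0.979600
step 2 [1y] bond c/2=1/80: DF=(195229/200000 − 1/80·(0.979600))/(1+1/80) = 119/125 ≈ 0.952000
step 3 [1.5y] bond c/2=19/800: DF=(2022953/2000000 − 19/800·(0.979600+0.952000))/(1+19/800) = 1179/1250 ≈ 0.943200
step 4 [2y] swap r/2=779/37969: DF=(1 − 779/37969·(0.979600+0.952000+0.943200))/(1+779/37969) = 9221/10000 ≈ 0.922100
step 5 [2.5y] bond c/2=3/80: DF=(105611/100000 − 3/80·(0.979600+0.952000+0.943200+0.922100))/(1+3/80) = 8807/10000 ≈ 0.880700
step 6 [3y] swap r/2=693/27695: DF=(1 − 693/27695·(0.979600+0.952000+0.943200+0.922100+0.880700))/(1+693/27695) = 4307/5000 ≈ 0.861400
step 7 [3.5y] zero: DF = P = 417/500 ≈ 0.834000
step 8 [4y] zero: DF = P = 7881/10000 ≈ 0.788100

1 1/2 2449/2500
2 1 119/125
3 3/2 1179/1250
4 2 9221/10000
5 5/2 8807/10000
6 3 4307/5000
7 7/2 417/500
8 4 7881/10000
DF(1.5y) is solved at step 3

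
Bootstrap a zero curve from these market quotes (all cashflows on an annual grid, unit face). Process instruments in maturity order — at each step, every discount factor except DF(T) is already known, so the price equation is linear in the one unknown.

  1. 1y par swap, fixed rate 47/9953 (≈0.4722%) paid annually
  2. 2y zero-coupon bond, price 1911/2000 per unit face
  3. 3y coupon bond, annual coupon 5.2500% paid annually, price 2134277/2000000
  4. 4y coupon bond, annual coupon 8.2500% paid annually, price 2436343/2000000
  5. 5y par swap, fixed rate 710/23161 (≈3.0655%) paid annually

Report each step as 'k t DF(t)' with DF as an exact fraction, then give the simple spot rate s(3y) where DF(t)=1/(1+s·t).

1 1 9953/10000
2 2 1911/2000
3 3 4583/5000
4 4 2267/2500
5 5 429/500
s(3y) = (1/(4583/5000) − 1)/(3) = 139/4583 ≈ 3.0329%

step 1 [1y] swap r/1=47/9953: DF=(1 − 47/9953·(0))/(1+47/9953) = 9953/10000 ≈ 0.995300
step 2 [2y] zero: DF = P = 1911/2000 ≈ 0.955500
step 3 [3y] bond c/1=21/400: DF=(2134277/2000000 − 21/400·(0.995300+0.955500))/(1+21/400) = 4583/5000 ≈ 0.916600
step 4 [4y] bond c/1=33/400: DF=(2436343/2000000 − 33/400·(0.995300+0.955500+0.916600))/(1+33/400) = 2267/2500 ≈ 0.906800
step 5 [5y] swap r/1=710/23161: DF=(1 − 710/23161·(0.995300+0.955500+0.916600+0.906800))/(1+710/23161) = 429/500 ≈ 0.858000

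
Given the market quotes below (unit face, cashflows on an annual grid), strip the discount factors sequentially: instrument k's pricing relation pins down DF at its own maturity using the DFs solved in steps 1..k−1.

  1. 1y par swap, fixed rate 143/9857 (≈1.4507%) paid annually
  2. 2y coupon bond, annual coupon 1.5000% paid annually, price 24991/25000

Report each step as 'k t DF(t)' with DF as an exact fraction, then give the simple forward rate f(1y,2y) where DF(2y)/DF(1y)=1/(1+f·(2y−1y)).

step 1 [1y] swap r/1=143/9857: DF=(1 − 143/9857·(0))/(1+143/9857) = 9857/10000 ≈ 0.985700
step 2 [2y] bond c/1=3/200: DF=(24991/25000 − 3/200·(0.985700))/(1+3/200) = 9703/10000 ≈ 0.970300

1 1 9857/10000
2 2 9703/10000
f(1y,2y) = ((9857/10000)/(9703/10000) − 1)/(1) = 154/9703 ≈ 1.5871%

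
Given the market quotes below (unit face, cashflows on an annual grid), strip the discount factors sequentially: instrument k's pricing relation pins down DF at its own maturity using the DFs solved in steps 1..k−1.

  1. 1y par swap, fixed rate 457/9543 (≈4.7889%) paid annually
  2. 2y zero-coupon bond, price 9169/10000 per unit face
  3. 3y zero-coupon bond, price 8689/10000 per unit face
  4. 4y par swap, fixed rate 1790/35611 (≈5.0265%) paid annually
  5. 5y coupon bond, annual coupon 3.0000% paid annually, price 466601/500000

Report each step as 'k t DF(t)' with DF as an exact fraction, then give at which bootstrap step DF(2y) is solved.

step 1 [1y] swap r/1=457/9543: DF=(1 − 457/9543·(0))/(1+457/9543) = 9543/10000 ≈ 0.954300
step 2 [2y] zero: DF = P = 9169/10000 ≈ 0.916900
step 3 [3y] zero: DF = P = 8689/10000 ≈ 0.868900
step 4 [4y] swap r/1=1790/35611: DF=(1 − 1790/35611·(0.954300+0.916900+0.868900))/(1+1790/35611) = 821/1000 ≈ 0.821000
step 5 [5y] bond c/1=3/100: DF=(466601/500000 − 3/100·(0.954300+0.916900+0.868900+0.821000))/(1+3/100) = 8023/10000 ≈ 0.802300

1 1 9543/10000
2 2 9169/10000
3 3 8689/10000
4 4 821/1000
5 5 8023/10000
DF(2y) is solved at step 2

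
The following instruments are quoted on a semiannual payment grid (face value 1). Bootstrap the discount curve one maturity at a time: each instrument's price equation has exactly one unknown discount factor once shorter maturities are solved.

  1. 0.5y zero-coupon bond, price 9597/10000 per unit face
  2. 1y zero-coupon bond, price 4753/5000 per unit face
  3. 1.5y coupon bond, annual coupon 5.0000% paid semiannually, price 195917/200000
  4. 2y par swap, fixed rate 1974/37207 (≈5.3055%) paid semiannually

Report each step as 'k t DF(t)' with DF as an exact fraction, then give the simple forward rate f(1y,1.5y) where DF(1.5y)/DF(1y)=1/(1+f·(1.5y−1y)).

step 1 [0.5y] zero: DF = P = 9597/10000 ≈ 0.959700
step 2 [1y] zero: DF = P = 4753/5000 ≈ 0.950600
step 3 [1.5y] bond c/2=1/40: DF=(195917/200000 − 1/40·(0.959700+0.950600))/(1+1/40) = 9091/10000 ≈ 0.909100
step 4 [2y] swap r/2=987/37207: DF=(1 − 987/37207·(0.959700+0.950600+0.909100))/(1+987/37207) = 9013/10000 ≈ 0.901300

1 1/2 9597/10000
2 1 4753/5000
3 3/2 9091/10000
4 2 9013/10000
f(1y,1.5y) = ((4753/5000)/(9091/10000) − 1)/(1/2) = 830/9091 ≈ 9.1299%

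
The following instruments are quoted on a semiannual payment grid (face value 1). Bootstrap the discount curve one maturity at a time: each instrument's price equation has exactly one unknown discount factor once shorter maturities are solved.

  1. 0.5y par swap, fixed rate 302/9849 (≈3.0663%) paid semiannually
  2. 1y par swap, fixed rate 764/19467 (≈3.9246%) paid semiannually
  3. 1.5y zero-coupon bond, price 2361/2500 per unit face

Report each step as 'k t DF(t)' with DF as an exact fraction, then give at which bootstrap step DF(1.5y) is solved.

1 1/2 9849/10000
2 1 4809/5000
3 3/2 2361/2500
DF(1.5y) is solved at step 3

step 1 [0.5y] swap r/2=151/9849: DF=(1 − 151/9849·(0))/(1+151/9849) = 9849/10000 ≈ 0.984900
step 2 [1y] swap r/2=382/19467: DF=(1 − 382/19467·(0.984900))/(1+382/19467) = 4809/5000 ≈ 0.961800
step 3 [1.5y] zero: DF = P = 2361/2500 ≈ 0.944400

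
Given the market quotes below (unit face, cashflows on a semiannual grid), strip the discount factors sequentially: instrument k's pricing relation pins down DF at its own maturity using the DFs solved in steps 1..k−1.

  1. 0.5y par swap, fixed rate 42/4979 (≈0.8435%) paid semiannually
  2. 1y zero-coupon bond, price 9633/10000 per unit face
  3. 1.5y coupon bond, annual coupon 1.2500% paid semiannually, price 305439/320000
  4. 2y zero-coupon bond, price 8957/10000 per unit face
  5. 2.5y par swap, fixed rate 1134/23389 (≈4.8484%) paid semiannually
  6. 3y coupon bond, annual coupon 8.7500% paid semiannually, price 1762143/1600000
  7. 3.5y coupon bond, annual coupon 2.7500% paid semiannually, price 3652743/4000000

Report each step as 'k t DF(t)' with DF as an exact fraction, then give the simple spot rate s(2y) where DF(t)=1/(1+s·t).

step 1 [0.5y] swap r/2=21/4979: DF=(1 − 21/4979·(0))/(1+21/4979) = 4979/5000 ≈ 0.995800
step 2 [1y] zero: DF = P = 9633/10000 ≈ 0.963300
step 3 [1.5y] bond c/2=1/160: DF=(305439/320000 − 1/160·(0.995800+0.963300))/(1+1/160) = 2341/2500 ≈ 0.936400
step 4 [2y] zero: DF = P = 8957/10000 ≈ 0.895700
step 5 [2.5y] swap r/2=567/23389: DF=(1 − 567/23389·(0.995800+0.963300+0.936400+0.895700))/(1+567/23389) = 4433/5000 ≈ 0.886600
step 6 [3y] bond c/2=7/160: DF=(1762143/1600000 − 7/160·(0.995800+0.963300+0.936400+0.895700+0.886600))/(1+7/160) = 8591/10000 ≈ 0.859100
step 7 [3.5y] bond c/2=11/800: DF=(3652743/4000000 − 11/800·(0.995800+0.963300+0.936400+0.895700+0.886600+0.859100))/(1+11/800) = 8257/10000 ≈ 0.825700

1 1/2 4979/5000
2 1 9633/10000
3 3/2 2341/2500
4 2 8957/10000
5 5/2 4433/5000
6 3 8591/10000
7 7/2 8257/10000
s(2y) = (1/(8957/10000) − 1)/(2) = 1043/17914 ≈ 5.8223%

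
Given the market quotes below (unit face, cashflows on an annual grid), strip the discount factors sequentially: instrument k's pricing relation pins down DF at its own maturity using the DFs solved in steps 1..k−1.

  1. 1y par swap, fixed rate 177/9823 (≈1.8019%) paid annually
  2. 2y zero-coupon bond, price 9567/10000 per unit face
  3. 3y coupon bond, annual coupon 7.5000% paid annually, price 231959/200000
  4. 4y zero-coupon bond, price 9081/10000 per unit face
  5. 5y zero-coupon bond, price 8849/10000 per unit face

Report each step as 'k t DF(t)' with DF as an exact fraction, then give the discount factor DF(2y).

step 1 [1y] swap r/1=177/9823: DF=(1 − 177/9823·(0))/(1+177/9823) = 9823/10000 ≈ 0.982300
step 2 [2y] zero: DF = P = 9567/10000 ≈ 0.956700
step 3 [3y] bond c/1=3/40: DF=(231959/200000 − 3/40·(0.982300+0.956700))/(1+3/40) = 2359/2500 ≈ 0.943600
step 4 [4y] zero: DF = P = 9081/10000 ≈ 0.908100
step 5 [5y] zero: DF = P = 8849/10000 ≈ 0.884900

1 1 9823/10000
2 2 9567/10000
3 3 2359/2500
4 4 9081/10000
5 5 8849/10000
DF(2y) = 9567/10000 ≈ 0.956700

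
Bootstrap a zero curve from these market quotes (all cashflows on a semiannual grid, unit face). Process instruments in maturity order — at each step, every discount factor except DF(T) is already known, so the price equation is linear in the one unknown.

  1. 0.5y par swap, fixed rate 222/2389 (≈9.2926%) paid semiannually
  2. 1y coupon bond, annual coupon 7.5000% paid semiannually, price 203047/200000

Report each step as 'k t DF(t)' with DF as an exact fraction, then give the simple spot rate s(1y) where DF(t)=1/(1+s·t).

1 1/2 2389/2500
2 1 118/125
s(1y) = (1/(118/125) − 1)/(1) = 7/118 ≈ 5.9322%

step 1 [0.5y] swap r/2=111/2389: DF=(1 − 111/2389·(0))/(1+111/2389) = 2389/2500 ≈ 0.955600
step 2 [1y] bond c/2=3/80: DF=(203047/200000 − 3/80·(0.955600))/(1+3/80) = 118/125 ≈ 0.944000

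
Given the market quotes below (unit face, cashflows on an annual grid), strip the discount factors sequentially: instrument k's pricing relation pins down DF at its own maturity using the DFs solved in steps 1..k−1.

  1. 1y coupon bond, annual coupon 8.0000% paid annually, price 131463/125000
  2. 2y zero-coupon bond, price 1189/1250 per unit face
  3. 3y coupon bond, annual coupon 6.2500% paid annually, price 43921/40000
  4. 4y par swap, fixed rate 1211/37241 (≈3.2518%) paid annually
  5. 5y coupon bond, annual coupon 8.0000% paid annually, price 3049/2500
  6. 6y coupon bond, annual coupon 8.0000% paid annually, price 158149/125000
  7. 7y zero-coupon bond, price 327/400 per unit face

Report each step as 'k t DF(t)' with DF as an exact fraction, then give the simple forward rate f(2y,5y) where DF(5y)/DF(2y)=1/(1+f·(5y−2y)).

step 1 [1y] bond c/1=2/25: DF=(131463/125000 − 2/25·(0))/(1+2/25) = 4869/5000 ≈ 0.973800
step 2 [2y] zero: DF = P = 1189/1250 ≈ 0.951200
step 3 [3y] bond c/1=1/16: DF=(43921/40000 − 1/16·(0.973800+0.951200))/(1+1/16) = 4601/5000 ≈ 0.920200
step 4 [4y] swap r/1=1211/37241: DF=(1 − 1211/37241·(0.973800+0.951200+0.920200))/(1+1211/37241) = 8789/10000 ≈ 0.878900
step 5 [5y] bond c/1=2/25: DF=(3049/2500 − 2/25·(0.973800+0.951200+0.920200+0.878900))/(1+2/25) = 4267/5000 ≈ 0.853400
step 6 [6y] bond c/1=2/25: DF=(158149/125000 − 2/25·(0.973800+0.951200+0.920200+0.878900+0.853400))/(1+2/25) = 2081/2500 ≈ 0.832400
step 7 [7y] zero: DF = P = 327/400 ≈ 0.817500

1 1 4869/5000
2 2 1189/1250
3 3 4601/5000
4 4 8789/10000
5 5 4267/5000
6 6 2081/2500
7 7 327/400
f(2y,5y) = ((1189/1250)/(4267/5000) − 1)/(3) = 163/4267 ≈ 3.8200%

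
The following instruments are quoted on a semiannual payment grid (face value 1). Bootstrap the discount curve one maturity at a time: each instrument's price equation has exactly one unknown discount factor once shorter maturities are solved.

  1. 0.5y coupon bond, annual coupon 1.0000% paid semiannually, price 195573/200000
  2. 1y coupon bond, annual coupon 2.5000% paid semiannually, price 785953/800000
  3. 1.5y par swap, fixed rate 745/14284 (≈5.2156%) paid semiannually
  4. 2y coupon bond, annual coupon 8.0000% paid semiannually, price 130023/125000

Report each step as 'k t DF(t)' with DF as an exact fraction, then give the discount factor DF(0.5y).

step 1 [0.5y] bond c/2=1/200: DF=(195573/200000 − 1/200·(0))/(1+1/200) = 973/1000 ≈ 0.973000
step 2 [1y] bond c/2=1/80: DF=(785953/800000 − 1/80·(0.973000))/(1+1/80) = 9583/10000 ≈ 0.958300
step 3 [1.5y] swap r/2=745/28568: DF=(1 − 745/28568·(0.973000+0.958300))/(1+745/28568) = 1851/2000 ≈ 0.925500
step 4 [2y] bond c/2=1/25: DF=(130023/125000 − 1/25·(0.973000+0.958300+0.925500))/(1+1/25) = 8903/10000 ≈ 0.890300

1 1/2 973/1000
2 1 9583/10000
3 3/2 1851/2000
4 2 8903/10000
DF(0.5y) = 973/1000 ≈ 0.973000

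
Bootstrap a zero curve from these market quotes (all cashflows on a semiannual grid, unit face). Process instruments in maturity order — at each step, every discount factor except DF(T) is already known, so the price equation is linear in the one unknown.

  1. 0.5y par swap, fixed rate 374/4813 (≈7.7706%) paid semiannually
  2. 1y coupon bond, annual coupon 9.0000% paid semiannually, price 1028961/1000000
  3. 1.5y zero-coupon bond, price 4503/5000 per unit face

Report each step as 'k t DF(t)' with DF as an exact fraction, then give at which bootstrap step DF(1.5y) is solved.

step 1 [0.5y] swap r/2=187/4813: DF=(1 − 187/4813·(0))/(1+187/4813) = 4813/5000 ≈ 0.962600
step 2 [1y] bond c/2=9/200: DF=(1028961/1000000 − 9/200·(0.962600))/(1+9/200) = 1179/1250 ≈ 0.943200
step 3 [1.5y] zero: DF = P = 4503/5000 ≈ 0.900600

1 1/2 4813/5000
2 1 1179/1250
3 3/2 4503/5000
DF(1.5y) is solved at step 3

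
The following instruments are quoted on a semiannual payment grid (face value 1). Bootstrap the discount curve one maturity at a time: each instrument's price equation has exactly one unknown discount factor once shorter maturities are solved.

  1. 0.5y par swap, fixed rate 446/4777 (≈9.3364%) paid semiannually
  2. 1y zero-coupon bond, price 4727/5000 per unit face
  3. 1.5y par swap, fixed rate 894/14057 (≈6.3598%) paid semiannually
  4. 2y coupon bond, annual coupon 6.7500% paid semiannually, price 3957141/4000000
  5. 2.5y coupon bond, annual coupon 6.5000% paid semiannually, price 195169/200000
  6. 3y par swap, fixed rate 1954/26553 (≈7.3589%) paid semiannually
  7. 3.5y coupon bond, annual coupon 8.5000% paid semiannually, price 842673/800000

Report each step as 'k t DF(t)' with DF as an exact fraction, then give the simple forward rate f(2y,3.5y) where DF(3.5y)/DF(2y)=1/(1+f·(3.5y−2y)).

step 1 [0.5y] swap r/2=223/4777: DF=(1 − 223/4777·(0))/(1+223/4777) = 4777/5000 ≈ 0.955400
step 2 [1y] zero: DF = P = 4727/5000 ≈ 0.945400
step 3 [1.5y] swap r/2=447/14057: DF=(1 − 447/14057·(0.955400+0.945400))/(1+447/14057) = 4553/5000 ≈ 0.910600
step 4 [2y] bond c/2=27/800: DF=(3957141/4000000 − 27/800·(0.955400+0.945400+0.910600))/(1+27/800) = 2163/2500 ≈ 0.865200
step 5 [2.5y] bond c/2=13/400: DF=(195169/200000 − 13/400·(0.955400+0.945400+0.910600+0.865200))/(1+13/400) = 4147/5000 ≈ 0.829400
step 6 [3y] swap r/2=977/26553: DF=(1 − 977/26553·(0.955400+0.945400+0.910600+0.865200+0.829400))/(1+977/26553) = 4023/5000 ≈ 0.804600
step 7 [3.5y] bond c/2=17/400: DF=(842673/800000 − 17/400·(0.955400+0.945400+0.910600+0.865200+0.829400+0.804600))/(1+17/400) = 7939/10000 ≈ 0.793900

1 1/2 4777/5000
2 1 4727/5000
3 3/2 4553/5000
4 2 2163/2500
5 5/2 4147/5000
6 3 4023/5000
7 7/2 7939/10000
f(2y,3.5y) = ((2163/2500)/(7939/10000) − 1)/(3/2) = 1426/23817 ≈ 5.9873%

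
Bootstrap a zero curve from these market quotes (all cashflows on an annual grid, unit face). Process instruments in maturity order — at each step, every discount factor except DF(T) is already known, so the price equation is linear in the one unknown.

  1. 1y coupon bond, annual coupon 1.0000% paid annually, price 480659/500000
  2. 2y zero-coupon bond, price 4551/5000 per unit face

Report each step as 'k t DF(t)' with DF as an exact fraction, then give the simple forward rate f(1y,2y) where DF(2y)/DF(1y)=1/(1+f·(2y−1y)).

step 1 [1y] bond c/1=1/100: DF=(480659/500000 − 1/100·(0))/(1+1/100) = 4759/5000 ≈ 0.951800
step 2 [2y] zero: DF = P = 4551/5000 ≈ 0.910200

1 1 4759/5000
2 2 4551/5000
f(1y,2y) = ((4759/5000)/(4551/5000) − 1)/(1) = 208/4551 ≈ 4.5704%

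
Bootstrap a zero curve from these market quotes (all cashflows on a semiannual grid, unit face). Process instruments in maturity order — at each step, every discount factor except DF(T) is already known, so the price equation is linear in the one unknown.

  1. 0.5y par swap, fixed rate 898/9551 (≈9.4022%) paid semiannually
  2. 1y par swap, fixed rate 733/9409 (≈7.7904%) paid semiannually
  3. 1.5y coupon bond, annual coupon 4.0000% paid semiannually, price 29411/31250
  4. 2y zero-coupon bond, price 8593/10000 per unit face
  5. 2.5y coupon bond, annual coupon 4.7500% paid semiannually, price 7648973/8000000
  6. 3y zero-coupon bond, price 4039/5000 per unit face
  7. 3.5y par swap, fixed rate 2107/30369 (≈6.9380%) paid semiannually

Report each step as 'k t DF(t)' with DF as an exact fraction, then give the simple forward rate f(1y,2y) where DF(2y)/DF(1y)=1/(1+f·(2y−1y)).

step 1 [0.5y] swap r/2=449/9551: DF=(1 − 449/9551·(0))/(1+449/9551) = 9551/10000 ≈ 0.955100
step 2 [1y] swap r/2=733/18818: DF=(1 − 733/18818·(0.955100))/(1+733/18818) = 9267/10000 ≈ 0.926700
step 3 [1.5y] bond c/2=1/50: DF=(29411/31250 − 1/50·(0.955100+0.926700))/(1+1/50) = 4429/5000 ≈ 0.885800
step 4 [2y] zero: DF = P = 8593/10000 ≈ 0.859300
step 5 [2.5y] bond c/2=19/800: DF=(7648973/8000000 − 19/800·(0.955100+0.926700+0.885800+0.859300))/(1+19/800) = 4249/5000 ≈ 0.849800
step 6 [3y] zero: DF = P = 4039/5000 ≈ 0.807800
step 7 [3.5y] swap r/2=2107/60738: DF=(1 − 2107/60738·(0.955100+0.926700+0.885800+0.859300+0.849800+0.807800))/(1+2107/60738) = 7893/10000 ≈ 0.789300

1 1/2 9551/10000
2 1 9267/10000
3 3/2 4429/5000
4 2 8593/10000
5 5/2 4249/5000
6 3 4039/5000
7 7/2 7893/10000
f(1y,2y) = ((9267/10000)/(8593/10000) − 1)/(1) = 674/8593 ≈ 7.8436%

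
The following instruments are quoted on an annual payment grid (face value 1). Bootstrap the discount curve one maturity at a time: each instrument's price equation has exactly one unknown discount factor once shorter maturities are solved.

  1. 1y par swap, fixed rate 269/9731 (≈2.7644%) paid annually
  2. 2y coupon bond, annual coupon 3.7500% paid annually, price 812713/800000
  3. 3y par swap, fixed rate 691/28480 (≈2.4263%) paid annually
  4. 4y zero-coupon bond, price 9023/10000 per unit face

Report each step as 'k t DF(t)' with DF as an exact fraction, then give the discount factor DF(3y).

1 1 9731/10000
2 2 118/125
3 3 9309/10000
4 4 9023/10000
DF(3y) = 9309/10000 ≈ 0.930900

step 1 [1y] swap r/1=269/9731: DF=(1 − 269/9731·(0))/(1+269/9731) = 9731/10000 ≈ 0.973100
step 2 [2y] bond c/1=3/80: DF=(812713/800000 − 3/80·(0.973100))/(1+3/80) = 118/125 ≈ 0.944000
step 3 [3y] swap r/1=691/28480: DF=(1 − 691/28480·(0.973100+0.944000))/(1+691/28480) = 9309/10000 ≈ 0.930900
step 4 [4y] zero: DF = P = 9023/10000 ≈ 0.902300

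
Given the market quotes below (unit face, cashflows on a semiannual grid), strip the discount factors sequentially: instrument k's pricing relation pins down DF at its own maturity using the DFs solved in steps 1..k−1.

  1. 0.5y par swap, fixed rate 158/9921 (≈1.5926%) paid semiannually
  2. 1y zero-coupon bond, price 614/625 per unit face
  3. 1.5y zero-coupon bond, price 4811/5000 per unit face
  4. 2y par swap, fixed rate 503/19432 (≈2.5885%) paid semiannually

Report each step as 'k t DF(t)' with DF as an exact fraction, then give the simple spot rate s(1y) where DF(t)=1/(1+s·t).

1 1/2 9921/10000
2 1 614/625
3 3/2 4811/5000
4 2 9497/10000
s(1y) = (1/(614/625) − 1)/(1) = 11/614 ≈ 1.7915%

step 1 [0.5y] swap r/2=79/9921: DF=(1 − 79/9921·(0))/(1+79/9921) = 9921/10000 ≈ 0.992100
step 2 [1y] zero: DF = P = 614/625 ≈ 0.982400
step 3 [1.5y] zero: DF = P = 4811/5000 ≈ 0.962200
step 4 [2y] swap r/2=503/38864: DF=(1 − 503/38864·(0.992100+0.982400+0.962200))/(1+503/38864) = 9497/10000 ≈ 0.949700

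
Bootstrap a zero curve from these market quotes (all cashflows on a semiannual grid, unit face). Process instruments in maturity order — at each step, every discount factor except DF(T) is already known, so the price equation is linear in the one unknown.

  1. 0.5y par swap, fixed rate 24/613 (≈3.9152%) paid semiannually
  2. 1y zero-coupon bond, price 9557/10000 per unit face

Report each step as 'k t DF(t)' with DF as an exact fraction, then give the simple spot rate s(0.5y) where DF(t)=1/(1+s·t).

1 1/2 613/625
2 1 9557/10000
s(0.5y) = (1/(613/625) − 1)/(1/2) = 24/613 ≈ 3.9152%

step 1 [0.5y] swap r/2=12/613: DF=(1 − 12/613·(0))/(1+12/613) = 613/625 ≈ 0.980800
step 2 [1y] zero: DF = P = 9557/10000 ≈ 0.955700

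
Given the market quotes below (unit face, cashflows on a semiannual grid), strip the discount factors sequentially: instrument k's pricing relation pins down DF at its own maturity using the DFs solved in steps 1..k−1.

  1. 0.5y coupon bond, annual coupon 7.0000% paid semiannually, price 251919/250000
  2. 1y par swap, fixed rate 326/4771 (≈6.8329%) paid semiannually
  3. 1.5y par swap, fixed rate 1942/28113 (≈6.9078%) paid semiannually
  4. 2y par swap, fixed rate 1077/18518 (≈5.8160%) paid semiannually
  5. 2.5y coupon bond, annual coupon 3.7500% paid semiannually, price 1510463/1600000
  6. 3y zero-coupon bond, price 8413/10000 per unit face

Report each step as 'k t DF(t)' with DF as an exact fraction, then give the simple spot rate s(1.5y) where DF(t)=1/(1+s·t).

1 1/2 1217/1250
2 1 2337/2500
3 3/2 9029/10000
4 2 8923/10000
5 5/2 1717/2000
6 3 8413/10000
s(1.5y) = (1/(9029/10000) − 1)/(3/2) = 1942/27087 ≈ 7.1695%

step 1 [0.5y] bond c/2=7/200: DF=(251919/250000 − 7/200·(0))/(1+7/200) = 1217/1250 ≈ 0.973600
step 2 [1y] swap r/2=163/4771: DF=(1 − 163/4771·(0.973600))/(1+163/4771) = 2337/2500 ≈ 0.934800
step 3 [1.5y] swap r/2=971/28113: DF=(1 − 971/28113·(0.973600+0.934800))/(1+971/28113) = 9029/10000 ≈ 0.902900
step 4 [2y] swap r/2=1077/37036: DF=(1 − 1077/37036·(0.973600+0.934800+0.902900))/(1+1077/37036) = 8923/10000 ≈ 0.892300
step 5 [2.5y] bond c/2=3/160: DF=(1510463/1600000 − 3/160·(0.973600+0.934800+0.902900+0.892300))/(1+3/160) = 1717/2000 ≈ 0.858500
step 6 [3y] zero: DF = P = 8413/10000 ≈ 0.841300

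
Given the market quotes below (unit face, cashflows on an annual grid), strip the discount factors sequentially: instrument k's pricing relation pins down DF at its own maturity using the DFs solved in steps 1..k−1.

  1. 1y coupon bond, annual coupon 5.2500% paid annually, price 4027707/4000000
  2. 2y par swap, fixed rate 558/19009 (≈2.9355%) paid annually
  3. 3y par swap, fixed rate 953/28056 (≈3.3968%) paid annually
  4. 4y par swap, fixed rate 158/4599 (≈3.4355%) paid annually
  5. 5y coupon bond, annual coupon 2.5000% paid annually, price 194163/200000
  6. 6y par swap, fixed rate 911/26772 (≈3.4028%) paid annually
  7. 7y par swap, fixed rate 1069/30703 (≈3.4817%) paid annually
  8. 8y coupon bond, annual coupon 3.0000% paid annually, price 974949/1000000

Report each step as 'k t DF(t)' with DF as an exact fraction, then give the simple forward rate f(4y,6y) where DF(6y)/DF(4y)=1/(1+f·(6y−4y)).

step 1 [1y] bond c/1=21/400: DF=(4027707/4000000 − 21/400·(0))/(1+21/400) = 9567/10000 ≈ 0.956700
step 2 [2y] swap r/1=558/19009: DF=(1 − 558/19009·(0.956700))/(1+558/19009) = 4721/5000 ≈ 0.944200
step 3 [3y] swap r/1=953/28056: DF=(1 − 953/28056·(0.956700+0.944200))/(1+953/28056) = 9047/10000 ≈ 0.904700
step 4 [4y] swap r/1=158/4599: DF=(1 − 158/4599·(0.956700+0.944200+0.904700))/(1+158/4599) = 546/625 ≈ 0.873600
step 5 [5y] bond c/1=1/40: DF=(194163/200000 − 1/40·(0.956700+0.944200+0.904700+0.873600))/(1+1/40) = 4287/5000 ≈ 0.857400
step 6 [6y] swap r/1=911/26772: DF=(1 − 911/26772·(0.956700+0.944200+0.904700+0.873600+0.857400))/(1+911/26772) = 4089/5000 ≈ 0.817800
step 7 [7y] swap r/1=1069/30703: DF=(1 − 1069/30703·(0.956700+0.944200+0.904700+0.873600+0.857400+0.817800))/(1+1069/30703) = 3931/5000 ≈ 0.786200
step 8 [8y] bond c/1=3/100: DF=(974949/1000000 − 3/100·(0.956700+0.944200+0.904700+0.873600+0.857400+0.817800+0.786200))/(1+3/100) = 7677/10000 ≈ 0.767700

1 1 9567/10000
2 2 4721/5000
3 3 9047/10000
4 4 546/625
5 5 4287/5000
6 6 4089/5000
7 7 3931/5000
8 8 7677/10000
f(4y,6y) = ((546/625)/(4089/5000) − 1)/(2) = 93/2726 ≈ 3.4116%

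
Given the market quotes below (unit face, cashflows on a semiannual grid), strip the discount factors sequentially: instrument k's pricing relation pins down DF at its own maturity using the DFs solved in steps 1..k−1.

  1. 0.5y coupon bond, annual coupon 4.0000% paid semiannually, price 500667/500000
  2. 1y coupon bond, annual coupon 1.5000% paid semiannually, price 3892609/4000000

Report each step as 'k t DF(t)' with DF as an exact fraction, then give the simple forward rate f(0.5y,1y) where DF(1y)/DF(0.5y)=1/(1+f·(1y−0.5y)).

1 1/2 9817/10000
2 1 4793/5000
f(0.5y,1y) = ((9817/10000)/(4793/5000) − 1)/(1/2) = 231/4793 ≈ 4.8195%

step 1 [0.5y] bond c/2=1/50: DF=(500667/500000 − 1/50·(0))/(1+1/50) = 9817/10000 ≈ 0.981700
step 2 [1y] bond c/2=3/400: DF=(3892609/4000000 − 3/400·(0.981700))/(1+3/400) = 4793/5000 ≈ 0.958600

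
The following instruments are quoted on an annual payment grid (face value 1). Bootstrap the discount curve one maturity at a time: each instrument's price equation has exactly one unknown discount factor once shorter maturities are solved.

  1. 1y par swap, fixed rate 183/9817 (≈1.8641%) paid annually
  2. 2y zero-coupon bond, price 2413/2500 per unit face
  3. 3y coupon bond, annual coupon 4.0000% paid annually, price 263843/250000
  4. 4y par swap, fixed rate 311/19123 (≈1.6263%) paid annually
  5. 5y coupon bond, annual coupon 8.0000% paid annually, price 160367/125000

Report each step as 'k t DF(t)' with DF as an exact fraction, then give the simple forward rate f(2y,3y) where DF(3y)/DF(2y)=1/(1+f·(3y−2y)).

1 1 9817/10000
2 2 2413/2500
3 3 9399/10000
4 4 4689/5000
5 5 4523/5000
f(2y,3y) = ((2413/2500)/(9399/10000) − 1)/(1) = 253/9399 ≈ 2.6918%

step 1 [1y] swap r/1=183/9817: DF=(1 − 183/9817·(0))/(1+183/9817) = 9817/10000 ≈ 0.981700
step 2 [2y] zero: DF = P = 2413/2500 ≈ 0.965200
step 3 [3y] bond c/1=1/25: DF=(263843/250000 − 1/25·(0.981700+0.965200))/(1+1/25) = 9399/10000 ≈ 0.939900
step 4 [4y] swap r/1=311/19123: DF=(1 − 311/19123·(0.981700+0.965200+0.939900))/(1+311/19123) = 4689/5000 ≈ 0.937800
step 5 [5y] bond c/1=2/25: DF=(160367/125000 − 2/25·(0.981700+0.965200+0.939900+0.937800))/(1+2/25) = 4523/5000 ≈ 0.904600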